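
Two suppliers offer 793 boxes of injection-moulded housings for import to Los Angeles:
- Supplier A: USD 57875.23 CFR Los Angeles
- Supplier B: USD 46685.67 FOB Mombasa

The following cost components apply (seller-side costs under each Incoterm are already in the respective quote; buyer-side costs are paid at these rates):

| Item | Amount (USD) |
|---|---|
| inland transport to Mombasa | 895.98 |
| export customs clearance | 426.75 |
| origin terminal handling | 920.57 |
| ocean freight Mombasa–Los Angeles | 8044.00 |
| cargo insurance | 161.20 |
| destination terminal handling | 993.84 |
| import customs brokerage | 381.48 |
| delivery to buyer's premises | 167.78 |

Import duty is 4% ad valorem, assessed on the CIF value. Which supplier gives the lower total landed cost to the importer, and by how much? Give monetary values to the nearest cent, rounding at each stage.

Supplier B is cheaper by USD 3271.39

Supplier A (CFR):
CIF value = CFR price + insurance = 57875.23 + 161.20 = 58036.43
Import duty = 58036.43 × 4% = 2321.46
Buyer bears (A): 161.20 + 993.84 + 381.48 + 167.78 = 1704.30
Landed cost (A) = invoice 57875.23 + 1704.30 + duty 2321.46 = 61900.99
Supplier B (FOB):
CIF value = FOB price + freight + insurance = 46685.67 + 8044.00 + 161.20 = 54890.87
Import duty = 54890.87 × 4% = 2195.63
Buyer bears (B): 8044.00 + 161.20 + 993.84 + 381.48 + 167.78 = 9748.30
Landed cost (B) = invoice 46685.67 + 9748.30 + duty 2195.63 = 58629.60
Difference = |61900.99 − 58629.60| = 3271.39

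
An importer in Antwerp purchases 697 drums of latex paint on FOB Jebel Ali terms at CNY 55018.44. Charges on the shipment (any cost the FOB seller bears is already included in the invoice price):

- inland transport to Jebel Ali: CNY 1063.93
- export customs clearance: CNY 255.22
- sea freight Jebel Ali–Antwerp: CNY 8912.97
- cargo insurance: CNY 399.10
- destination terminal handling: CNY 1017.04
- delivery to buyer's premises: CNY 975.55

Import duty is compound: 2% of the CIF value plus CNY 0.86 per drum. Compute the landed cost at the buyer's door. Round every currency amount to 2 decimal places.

FOB: the seller bears costs until goods are on board at the origin port; the buyer bears freight, insurance and all costs thereafter.
Already in the invoice (seller's account under FOB): inland to port, export clearance — exclude.
CIF value = FOB price + freight + insurance = 55018.44 + 8912.97 + 399.10 = 64330.51
Ad valorem component: 64330.51 × 2% = 1286.61
Specific component: 697 × 0.86 = 599.42
Import duty = 1286.61 + 599.42 = 1886.03
Buyer bears: freight 8912.97 + insurance 399.10 + destination terminal 1017.04 + delivery 975.55 + duty 1886.03 = 13190.69
Landed cost = invoice 55018.44 + 13190.69 = 68209.13

Total landed cost: CNY 68209.13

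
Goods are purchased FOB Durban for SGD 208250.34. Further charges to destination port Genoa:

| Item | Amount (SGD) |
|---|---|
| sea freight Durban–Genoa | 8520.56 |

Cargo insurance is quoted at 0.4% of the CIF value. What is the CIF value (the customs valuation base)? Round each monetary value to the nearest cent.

Let C be the CIF value. C = FOB price + freight + 0.4% × C
C − 0.4% × C = 208250.34 + 8520.56
0.996 × C = 216770.90
C = 216770.90 / 0.996 = 217641.47
Insurance premium = 0.4% × 217641.47 = 870.57

CIF value: SGD 217641.47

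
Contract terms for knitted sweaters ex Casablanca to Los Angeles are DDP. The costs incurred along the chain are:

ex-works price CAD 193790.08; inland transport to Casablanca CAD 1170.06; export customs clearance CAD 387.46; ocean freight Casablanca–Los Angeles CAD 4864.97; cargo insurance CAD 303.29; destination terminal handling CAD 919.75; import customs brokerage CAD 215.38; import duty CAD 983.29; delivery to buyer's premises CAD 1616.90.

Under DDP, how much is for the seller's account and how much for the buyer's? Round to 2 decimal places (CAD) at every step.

Seller: CAD 204251.18; buyer: CAD 0.00

DDP: the seller bears all costs including import duty.
Seller's account: goods 193790.08 + inland to port 1170.06 + export clearance 387.46 + freight 4864.97 + insurance 303.29 + destination terminal 919.75 + brokerage 215.38 + duty 983.29 + delivery 1616.90 = 204251.18
Buyer's account: 0.00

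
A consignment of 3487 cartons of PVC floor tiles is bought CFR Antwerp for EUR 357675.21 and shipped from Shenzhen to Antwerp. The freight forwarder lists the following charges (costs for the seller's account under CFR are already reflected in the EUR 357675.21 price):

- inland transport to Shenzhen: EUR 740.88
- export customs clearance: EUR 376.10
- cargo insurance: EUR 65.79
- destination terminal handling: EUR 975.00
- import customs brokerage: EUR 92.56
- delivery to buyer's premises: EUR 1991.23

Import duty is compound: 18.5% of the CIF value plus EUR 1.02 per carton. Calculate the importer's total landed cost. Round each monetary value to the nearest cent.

Total landed cost: EUR 430538.62

CFR: the seller pays costs through ocean freight to the destination port, but not insurance.
Already in the invoice (seller's account under CFR): inland to port, export clearance — exclude.
CIF value = CFR price + insurance = 357675.21 + 65.79 = 357741.00
Ad valorem component: 357741.00 × 18.5% = 66182.09
Specific component: 3487 × 1.02 = 3556.74
Import duty = 66182.09 + 3556.74 = 69738.83
Buyer bears: insurance 65.79 + destination terminal 975.00 + brokerage 92.56 + delivery 1991.23 + duty 69738.83 = 72863.41
Landed cost = invoice 357675.21 + 72863.41 = 430538.62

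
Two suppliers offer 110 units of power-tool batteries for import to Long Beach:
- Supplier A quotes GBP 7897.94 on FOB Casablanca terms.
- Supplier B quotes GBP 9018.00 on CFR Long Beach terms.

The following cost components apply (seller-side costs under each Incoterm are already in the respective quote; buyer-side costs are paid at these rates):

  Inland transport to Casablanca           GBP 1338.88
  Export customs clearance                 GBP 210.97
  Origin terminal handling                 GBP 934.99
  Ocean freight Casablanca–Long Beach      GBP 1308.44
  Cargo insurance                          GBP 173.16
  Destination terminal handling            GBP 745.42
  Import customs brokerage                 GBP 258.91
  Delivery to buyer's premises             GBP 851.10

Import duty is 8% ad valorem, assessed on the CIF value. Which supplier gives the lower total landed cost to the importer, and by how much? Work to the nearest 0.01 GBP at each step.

Supplier A (FOB):
CIF value = FOB price + freight + insurance = 7897.94 + 1308.44 + 173.16 = 9379.54
Import duty = 9379.54 × 8% = 750.36
Buyer bears (A): 1308.44 + 173.16 + 745.42 + 258.91 + 851.10 = 3337.03
Landed cost (A) = invoice 7897.94 + 3337.03 + duty 750.36 = 11985.33
Supplier B (CFR):
CIF value = CFR price + insurance = 9018.00 + 173.16 = 9191.16
Import duty = 9191.16 × 8% = 735.29
Buyer bears (B): 173.16 + 745.42 + 258.91 + 851.10 = 2028.59
Landed cost (B) = invoice 9018.00 + 2028.59 + duty 735.29 = 11781.88
Difference = |11985.33 − 11781.88| = 203.45

Supplier B is cheaper by GBP 203.45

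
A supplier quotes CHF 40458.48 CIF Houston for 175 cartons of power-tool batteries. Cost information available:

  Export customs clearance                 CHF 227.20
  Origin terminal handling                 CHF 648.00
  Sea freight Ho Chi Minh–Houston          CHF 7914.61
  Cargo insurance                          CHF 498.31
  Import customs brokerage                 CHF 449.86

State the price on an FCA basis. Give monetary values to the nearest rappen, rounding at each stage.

Not relevant to the conversion: export clearance — on the seller under both CIF and FCA; already in the CIF price and stays in the FCA price. brokerage — on the buyer under both terms; not part of either seller's price.
From CIF to FCA, the seller no longer bears: origin terminal, freight, insurance.
FCA price = 40458.48 − 648.00 − 7914.61 − 498.31 = 31397.56

FCA price: CHF 31397.56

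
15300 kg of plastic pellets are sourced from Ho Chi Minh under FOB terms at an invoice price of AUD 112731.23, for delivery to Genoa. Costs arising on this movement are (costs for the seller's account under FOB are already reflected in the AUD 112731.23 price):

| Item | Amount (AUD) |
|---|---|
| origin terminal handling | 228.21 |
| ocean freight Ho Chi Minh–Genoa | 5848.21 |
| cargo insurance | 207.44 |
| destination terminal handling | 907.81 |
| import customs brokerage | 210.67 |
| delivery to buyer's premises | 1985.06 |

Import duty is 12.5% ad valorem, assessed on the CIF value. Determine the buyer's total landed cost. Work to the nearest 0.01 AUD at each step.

FOB: the seller bears costs until goods are on board at the origin port; the buyer bears freight, insurance and all costs thereafter.
Already in the invoice (seller's account under FOB): origin terminal — exclude.
CIF value = FOB price + freight + insurance = 112731.23 + 5848.21 + 207.44 = 118786.88
Import duty = 118786.88 × 12.5% = 14848.36
Buyer bears: freight 5848.21 + insurance 207.44 + destination terminal 907.81 + brokerage 210.67 + delivery 1985.06 + duty 14848.36 = 24007.55
Landed cost = invoice 112731.23 + 24007.55 = 136738.78

Total landed cost: AUD 136738.78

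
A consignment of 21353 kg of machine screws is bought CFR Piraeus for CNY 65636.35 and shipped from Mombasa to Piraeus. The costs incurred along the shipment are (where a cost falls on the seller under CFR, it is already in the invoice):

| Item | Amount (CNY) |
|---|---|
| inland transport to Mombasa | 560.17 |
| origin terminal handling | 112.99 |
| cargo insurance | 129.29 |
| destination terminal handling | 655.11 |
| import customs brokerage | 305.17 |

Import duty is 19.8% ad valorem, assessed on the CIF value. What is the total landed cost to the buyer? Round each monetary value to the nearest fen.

Total landed cost: CNY 79747.52

CFR: the seller pays costs through ocean freight to the destination port, but not insurance.
Already in the invoice (seller's account under CFR): inland to port, origin terminal — exclude.
CIF value = CFR price + insurance = 65636.35 + 129.29 = 65765.64
Import duty = 65765.64 × 19.8% = 13021.60
Buyer bears: insurance 129.29 + destination terminal 655.11 + brokerage 305.17 + duty 13021.60 = 14111.17
Landed cost = invoice 65636.35 + 14111.17 = 79747.52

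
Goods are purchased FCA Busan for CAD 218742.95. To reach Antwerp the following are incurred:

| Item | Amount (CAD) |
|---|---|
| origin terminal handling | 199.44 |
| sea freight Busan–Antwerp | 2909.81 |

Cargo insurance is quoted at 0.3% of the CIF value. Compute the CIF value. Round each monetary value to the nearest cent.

Let C be the CIF value. C = FCA price + pre-shipment costs + freight + 0.3% × C
C − 0.3% × C = 218742.95 + 199.44 + 2909.81
0.997 × C = 221852.20
C = 221852.20 / 0.997 = 222519.76
Insurance premium = 0.3% × 222519.76 = 667.56

CIF value: CAD 222519.76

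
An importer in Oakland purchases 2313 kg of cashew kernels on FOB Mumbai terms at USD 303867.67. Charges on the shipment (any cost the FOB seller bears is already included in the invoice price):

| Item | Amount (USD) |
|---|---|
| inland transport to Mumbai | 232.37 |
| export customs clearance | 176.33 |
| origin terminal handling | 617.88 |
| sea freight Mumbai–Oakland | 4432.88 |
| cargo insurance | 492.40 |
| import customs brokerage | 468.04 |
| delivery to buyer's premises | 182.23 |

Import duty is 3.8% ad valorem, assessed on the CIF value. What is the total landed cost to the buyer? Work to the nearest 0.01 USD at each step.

FOB: the seller bears costs until goods are on board at the origin port; the buyer bears freight, insurance and all costs thereafter.
Already in the invoice (seller's account under FOB): inland to port, export clearance, origin terminal — exclude.
CIF value = FOB price + freight + insurance = 303867.67 + 4432.88 + 492.40 = 308792.95
Import duty = 308792.95 × 3.8% = 11734.13
Buyer bears: freight 4432.88 + insurance 492.40 + brokerage 468.04 + delivery 182.23 + duty 11734.13 = 17309.68
Landed cost = invoice 303867.67 + 17309.68 = 321177.35

Total landed cost: USD 321177.35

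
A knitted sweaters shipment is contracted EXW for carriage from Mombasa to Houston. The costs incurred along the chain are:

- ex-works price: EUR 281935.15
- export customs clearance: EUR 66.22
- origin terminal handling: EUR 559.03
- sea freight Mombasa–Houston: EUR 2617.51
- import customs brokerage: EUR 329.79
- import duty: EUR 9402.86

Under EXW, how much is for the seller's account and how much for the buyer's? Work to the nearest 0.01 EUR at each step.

Seller: EUR 281935.15; buyer: EUR 12975.41

EXW: the seller makes goods available at their premises; the buyer bears all onward costs.
Seller's account: goods 281935.15 = 281935.15
Buyer's account: export clearance 66.22 + origin terminal 559.03 + freight 2617.51 + brokerage 329.79 + duty 9402.86 = 12975.41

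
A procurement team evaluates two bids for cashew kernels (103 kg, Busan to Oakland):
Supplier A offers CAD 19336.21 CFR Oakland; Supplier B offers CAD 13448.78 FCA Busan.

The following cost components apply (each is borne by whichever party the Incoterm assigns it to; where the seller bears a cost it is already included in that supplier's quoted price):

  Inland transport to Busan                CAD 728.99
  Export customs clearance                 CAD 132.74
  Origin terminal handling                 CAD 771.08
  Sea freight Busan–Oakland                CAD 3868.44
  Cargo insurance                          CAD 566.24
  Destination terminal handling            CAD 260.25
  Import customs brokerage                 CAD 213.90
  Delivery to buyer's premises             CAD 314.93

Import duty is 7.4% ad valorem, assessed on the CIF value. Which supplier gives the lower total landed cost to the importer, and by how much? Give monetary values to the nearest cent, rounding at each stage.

Supplier B is cheaper by CAD 1340.25

Supplier A (CFR):
CIF value = CFR price + insurance = 19336.21 + 566.24 = 19902.45
Import duty = 19902.45 × 7.4% = 1472.78
Buyer bears (A): 566.24 + 260.25 + 213.90 + 314.93 = 1355.32
Landed cost (A) = invoice 19336.21 + 1355.32 + duty 1472.78 = 22164.31
Supplier B (FCA):
CIF value = FCA price + origin terminal + freight + insurance = 13448.78 + 771.08 + 3868.44 + 566.24 = 18654.54
Import duty = 18654.54 × 7.4% = 1380.44
Buyer bears (B): 771.08 + 3868.44 + 566.24 + 260.25 + 213.90 + 314.93 = 5994.84
Landed cost (B) = invoice 13448.78 + 5994.84 + duty 1380.44 = 20824.06
Difference = |22164.31 − 20824.06| = 1340.25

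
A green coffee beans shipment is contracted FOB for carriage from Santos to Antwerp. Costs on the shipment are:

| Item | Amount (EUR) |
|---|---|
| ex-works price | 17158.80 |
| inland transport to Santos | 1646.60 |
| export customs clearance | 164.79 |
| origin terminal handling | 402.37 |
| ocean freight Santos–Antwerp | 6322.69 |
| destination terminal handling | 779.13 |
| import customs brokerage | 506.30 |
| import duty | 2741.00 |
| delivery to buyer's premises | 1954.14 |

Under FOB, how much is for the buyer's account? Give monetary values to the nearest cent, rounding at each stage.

Buyer's account: EUR 12303.26

FOB: the seller bears costs until goods are on board at the origin port; the buyer bears freight, insurance and all costs thereafter.
Seller's account: goods 17158.80 + inland to port 1646.60 + export clearance 164.79 + origin terminal 402.37 = 19372.56
Buyer's account: freight 6322.69 + destination terminal 779.13 + brokerage 506.30 + duty 2741.00 + delivery 1954.14 = 12303.26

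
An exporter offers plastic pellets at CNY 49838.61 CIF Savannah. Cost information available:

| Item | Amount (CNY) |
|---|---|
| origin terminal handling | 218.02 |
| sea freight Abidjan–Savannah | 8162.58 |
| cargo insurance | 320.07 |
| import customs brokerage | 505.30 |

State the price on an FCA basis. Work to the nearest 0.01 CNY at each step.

FCA price: CNY 41137.94

Not relevant to the conversion: brokerage — on the buyer under both terms; not part of either seller's price.
From CIF to FCA, the seller no longer bears: origin terminal, freight, insurance.
FCA price = 49838.61 − 218.02 − 8162.58 − 320.07 = 41137.94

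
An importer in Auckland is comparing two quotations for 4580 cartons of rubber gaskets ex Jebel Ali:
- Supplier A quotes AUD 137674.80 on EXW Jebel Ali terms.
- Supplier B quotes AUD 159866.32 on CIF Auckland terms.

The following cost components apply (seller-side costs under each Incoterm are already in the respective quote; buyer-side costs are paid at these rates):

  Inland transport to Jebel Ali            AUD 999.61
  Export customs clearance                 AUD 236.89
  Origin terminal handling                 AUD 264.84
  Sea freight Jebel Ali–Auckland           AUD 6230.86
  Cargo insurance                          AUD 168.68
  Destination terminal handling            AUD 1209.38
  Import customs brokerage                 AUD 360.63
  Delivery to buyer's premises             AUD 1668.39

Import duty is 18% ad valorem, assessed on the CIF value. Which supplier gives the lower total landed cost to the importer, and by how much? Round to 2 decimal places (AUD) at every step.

Supplier A is cheaper by AUD 16862.96

Supplier A (EXW):
CIF value = EXW price + inland to port + export clearance + origin terminal + freight + insurance = 137674.80 + 999.61 + 236.89 + 264.84 + 6230.86 + 168.68 = 145575.68
Import duty = 145575.68 × 18% = 26203.62
Buyer bears (A): 999.61 + 236.89 + 264.84 + 6230.86 + 168.68 + 1209.38 + 360.63 + 1668.39 = 11139.28
Landed cost (A) = invoice 137674.80 + 11139.28 + duty 26203.62 = 175017.70
Supplier B (CIF):
The CIF price already equals the CIF value: 159866.32
Import duty = 159866.32 × 18% = 28775.94
Buyer bears (B): 1209.38 + 360.63 + 1668.39 = 3238.40
Landed cost (B) = invoice 159866.32 + 3238.40 + duty 28775.94 = 191880.66
Difference = |175017.70 − 191880.66| = 16862.96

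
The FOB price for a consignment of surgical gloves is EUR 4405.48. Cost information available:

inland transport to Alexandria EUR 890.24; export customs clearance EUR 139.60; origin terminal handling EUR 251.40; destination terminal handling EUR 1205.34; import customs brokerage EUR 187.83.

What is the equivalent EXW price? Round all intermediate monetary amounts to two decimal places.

EXW price: EUR 3124.24

Not relevant to the conversion: brokerage, destination terminal — on the buyer under both terms; not part of either seller's price.
From FOB to EXW, the seller no longer bears: inland to port, export clearance, origin terminal.
EXW price = 4405.48 − 890.24 − 139.60 − 251.40 = 3124.24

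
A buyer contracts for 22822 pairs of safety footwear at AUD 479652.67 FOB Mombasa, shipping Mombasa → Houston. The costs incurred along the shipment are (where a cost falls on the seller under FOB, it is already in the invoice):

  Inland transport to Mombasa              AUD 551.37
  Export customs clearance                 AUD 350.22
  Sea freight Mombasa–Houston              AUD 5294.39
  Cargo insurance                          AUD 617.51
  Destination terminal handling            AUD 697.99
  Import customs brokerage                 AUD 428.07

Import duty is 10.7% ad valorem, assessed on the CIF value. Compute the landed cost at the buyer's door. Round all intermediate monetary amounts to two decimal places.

FOB: the seller bears costs until goods are on board at the origin port; the buyer bears freight, insurance and all costs thereafter.
Already in the invoice (seller's account under FOB): inland to port, export clearance — exclude.
CIF value = FOB price + freight + insurance = 479652.67 + 5294.39 + 617.51 = 485564.57
Import duty = 485564.57 × 10.7% = 51955.41
Buyer bears: freight 5294.39 + insurance 617.51 + destination terminal 697.99 + brokerage 428.07 + duty 51955.41 = 58993.37
Landed cost = invoice 479652.67 + 58993.37 = 538646.04

Total landed cost: AUD 538646.04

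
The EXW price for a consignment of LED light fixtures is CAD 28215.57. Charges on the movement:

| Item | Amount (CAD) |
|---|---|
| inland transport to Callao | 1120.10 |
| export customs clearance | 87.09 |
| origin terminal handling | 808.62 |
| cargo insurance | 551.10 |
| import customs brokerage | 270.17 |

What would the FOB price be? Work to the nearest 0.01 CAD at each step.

Not relevant to the conversion: insurance, brokerage — on the buyer under both terms; not part of either seller's price.
From EXW to FOB, the seller additionally bears: inland to port, export clearance, origin terminal.
FOB price = 28215.57 + 1120.10 + 87.09 + 808.62 = 30231.38

FOB price: CAD 30231.38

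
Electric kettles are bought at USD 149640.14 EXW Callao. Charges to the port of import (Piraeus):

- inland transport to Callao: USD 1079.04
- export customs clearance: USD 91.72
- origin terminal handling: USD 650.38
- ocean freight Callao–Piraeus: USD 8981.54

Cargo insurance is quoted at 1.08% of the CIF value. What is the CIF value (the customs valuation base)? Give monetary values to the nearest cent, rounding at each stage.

Let C be the CIF value. C = EXW price + pre-shipment costs + freight + 1.08% × C
C − 1.08% × C = 149640.14 + 1079.04 + 91.72 + 650.38 + 8981.54
0.9892 × C = 160442.82
C = 160442.82 / 0.9892 = 162194.52
Insurance premium = 1.08% × 162194.52 = 1751.70

CIF value: USD 162194.52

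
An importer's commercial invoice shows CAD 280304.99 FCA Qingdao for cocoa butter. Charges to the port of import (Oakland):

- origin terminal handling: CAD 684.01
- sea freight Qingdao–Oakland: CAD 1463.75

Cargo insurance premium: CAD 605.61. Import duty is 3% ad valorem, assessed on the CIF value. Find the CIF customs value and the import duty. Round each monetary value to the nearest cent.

CIF value: CAD 283058.36; import duty: CAD 8491.75

CIF = FCA price + pre-shipment costs + freight + insurance
CIF = 280304.99 + 684.01 + 1463.75 + 605.61 = 283058.36
Import duty = 283058.36 × 3% = 8491.75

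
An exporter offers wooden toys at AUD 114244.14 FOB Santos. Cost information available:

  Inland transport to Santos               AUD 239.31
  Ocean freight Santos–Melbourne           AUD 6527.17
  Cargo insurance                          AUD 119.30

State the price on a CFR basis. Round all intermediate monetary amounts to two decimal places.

CFR price: AUD 120771.31

Not relevant to the conversion: inland to port — on the seller under both FOB and CFR; already in the FOB price and stays in the CFR price. insurance — on the buyer under both terms; not part of either seller's price.
From FOB to CFR, the seller additionally bears: freight.
CFR price = 114244.14 + 6527.17 = 120771.31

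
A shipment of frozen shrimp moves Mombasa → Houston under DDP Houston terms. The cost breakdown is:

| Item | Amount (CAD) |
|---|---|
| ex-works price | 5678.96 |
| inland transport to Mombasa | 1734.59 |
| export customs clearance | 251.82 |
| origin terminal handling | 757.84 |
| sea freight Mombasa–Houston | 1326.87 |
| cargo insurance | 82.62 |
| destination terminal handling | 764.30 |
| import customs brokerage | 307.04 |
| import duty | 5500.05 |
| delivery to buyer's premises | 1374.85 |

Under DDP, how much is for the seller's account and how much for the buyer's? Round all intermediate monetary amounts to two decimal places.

Seller: CAD 17778.94; buyer: CAD 0.00

DDP: the seller bears all costs including import duty.
Seller's account: goods 5678.96 + inland to port 1734.59 + export clearance 251.82 + origin terminal 757.84 + freight 1326.87 + insurance 82.62 + destination terminal 764.30 + brokerage 307.04 + duty 5500.05 + delivery 1374.85 = 17778.94
Buyer's account: 0.00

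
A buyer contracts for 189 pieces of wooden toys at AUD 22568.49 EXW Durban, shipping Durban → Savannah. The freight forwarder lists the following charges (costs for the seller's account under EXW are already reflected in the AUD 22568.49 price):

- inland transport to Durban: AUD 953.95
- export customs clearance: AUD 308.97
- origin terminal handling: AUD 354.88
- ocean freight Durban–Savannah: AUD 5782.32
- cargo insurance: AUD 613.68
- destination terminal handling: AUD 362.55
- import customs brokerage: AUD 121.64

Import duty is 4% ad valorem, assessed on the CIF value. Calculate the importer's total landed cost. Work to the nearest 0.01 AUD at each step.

EXW: the seller makes goods available at their premises; the buyer bears all onward costs.
CIF value = EXW price + inland to port + export clearance + origin terminal + freight + insurance = 22568.49 + 953.95 + 308.97 + 354.88 + 5782.32 + 613.68 = 30582.29
Import duty = 30582.29 × 4% = 1223.29
Buyer bears: inland to port 953.95 + export clearance 308.97 + origin terminal 354.88 + freight 5782.32 + insurance 613.68 + destination terminal 362.55 + brokerage 121.64 + duty 1223.29 = 9721.28
Landed cost = invoice 22568.49 + 9721.28 = 32289.77

Total landed cost: AUD 32289.77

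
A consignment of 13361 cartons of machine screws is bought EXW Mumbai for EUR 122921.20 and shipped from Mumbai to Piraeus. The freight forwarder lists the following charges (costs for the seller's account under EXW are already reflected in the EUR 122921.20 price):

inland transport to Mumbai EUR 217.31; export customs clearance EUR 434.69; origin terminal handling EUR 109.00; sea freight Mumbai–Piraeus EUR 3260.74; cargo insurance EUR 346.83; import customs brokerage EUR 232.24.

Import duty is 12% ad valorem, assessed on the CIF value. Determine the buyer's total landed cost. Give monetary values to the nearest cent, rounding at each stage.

EXW: the seller makes goods available at their premises; the buyer bears all onward costs.
CIF value = EXW price + inland to port + export clearance + origin terminal + freight + insurance = 122921.20 + 217.31 + 434.69 + 109.00 + 3260.74 + 346.83 = 127289.77
Import duty = 127289.77 × 12% = 15274.77
Buyer bears: inland to port 217.31 + export clearance 434.69 + origin terminal 109.00 + freight 3260.74 + insurance 346.83 + brokerage 232.24 + duty 15274.77 = 19875.58
Landed cost = invoice 122921.20 + 19875.58 = 142796.78

Total landed cost: EUR 142796.78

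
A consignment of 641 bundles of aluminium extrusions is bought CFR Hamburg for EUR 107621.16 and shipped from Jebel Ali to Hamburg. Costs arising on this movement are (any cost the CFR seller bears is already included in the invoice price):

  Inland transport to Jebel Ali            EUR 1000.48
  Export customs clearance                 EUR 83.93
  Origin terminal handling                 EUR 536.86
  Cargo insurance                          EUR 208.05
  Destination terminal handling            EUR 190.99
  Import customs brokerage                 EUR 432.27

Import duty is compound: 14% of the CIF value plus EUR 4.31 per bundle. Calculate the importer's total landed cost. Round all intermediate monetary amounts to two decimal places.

Total landed cost: EUR 126311.27

CFR: the seller pays costs through ocean freight to the destination port, but not insurance.
Already in the invoice (seller's account under CFR): inland to port, export clearance, origin terminal — exclude.
CIF value = CFR price + insurance = 107621.16 + 208.05 = 107829.21
Ad valorem component: 107829.21 × 14% = 15096.09
Specific component: 641 × 4.31 = 2762.71
Import duty = 15096.09 + 2762.71 = 17858.80
Buyer bears: insurance 208.05 + destination terminal 190.99 + brokerage 432.27 + duty 17858.80 = 18690.11
Landed cost = invoice 107621.16 + 18690.11 = 126311.27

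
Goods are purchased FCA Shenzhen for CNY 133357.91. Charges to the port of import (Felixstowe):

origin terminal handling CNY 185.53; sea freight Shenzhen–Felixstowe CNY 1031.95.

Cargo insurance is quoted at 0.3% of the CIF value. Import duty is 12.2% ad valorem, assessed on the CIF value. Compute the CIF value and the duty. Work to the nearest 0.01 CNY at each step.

Let C be the CIF value. C = FCA price + pre-shipment costs + freight + 0.3% × C
C − 0.3% × C = 133357.91 + 185.53 + 1031.95
0.997 × C = 134575.39
C = 134575.39 / 0.997 = 134980.33
Insurance premium = 0.3% × 134980.33 = 404.94
Import duty = 134980.33 × 12.2% = 16467.60

CIF value: CNY 134980.33; import duty: CNY 16467.60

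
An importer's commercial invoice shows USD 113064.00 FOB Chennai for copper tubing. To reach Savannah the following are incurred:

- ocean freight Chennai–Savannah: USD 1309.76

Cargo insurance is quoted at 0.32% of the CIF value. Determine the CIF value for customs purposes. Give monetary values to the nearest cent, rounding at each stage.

Let C be the CIF value. C = FOB price + freight + 0.32% × C
C − 0.32% × C = 113064.00 + 1309.76
0.9968 × C = 114373.76
C = 114373.76 / 0.9968 = 114740.93
Insurance premium = 0.32% × 114740.93 = 367.17

CIF value: USD 114740.93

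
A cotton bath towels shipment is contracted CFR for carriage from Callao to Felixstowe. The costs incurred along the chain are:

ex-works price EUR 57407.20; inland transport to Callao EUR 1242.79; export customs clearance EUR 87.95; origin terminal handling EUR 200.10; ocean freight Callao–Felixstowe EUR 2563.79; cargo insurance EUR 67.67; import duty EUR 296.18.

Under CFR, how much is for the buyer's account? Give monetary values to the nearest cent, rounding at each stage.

CFR: the seller pays costs through ocean freight to the destination port, but not insurance.
Seller's account: goods 57407.20 + inland to port 1242.79 + export clearance 87.95 + origin terminal 200.10 + freight 2563.79 = 61501.83
Buyer's account: insurance 67.67 + duty 296.18 = 363.85

Buyer's account: EUR 363.85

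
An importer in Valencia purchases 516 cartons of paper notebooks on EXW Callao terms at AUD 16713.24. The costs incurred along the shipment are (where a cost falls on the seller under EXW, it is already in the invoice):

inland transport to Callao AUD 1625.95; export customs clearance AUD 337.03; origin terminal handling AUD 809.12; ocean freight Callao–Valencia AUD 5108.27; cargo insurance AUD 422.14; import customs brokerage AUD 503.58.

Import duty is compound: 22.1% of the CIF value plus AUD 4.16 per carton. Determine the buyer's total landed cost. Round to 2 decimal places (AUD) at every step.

Total landed cost: AUD 33194.37

EXW: the seller makes goods available at their premises; the buyer bears all onward costs.
CIF value = EXW price + inland to port + export clearance + origin terminal + freight + insurance = 16713.24 + 1625.95 + 337.03 + 809.12 + 5108.27 + 422.14 = 25015.75
Ad valorem component: 25015.75 × 22.1% = 5528.48
Specific component: 516 × 4.16 = 2146.56
Import duty = 5528.48 + 2146.56 = 7675.04
Buyer bears: inland to port 1625.95 + export clearance 337.03 + origin terminal 809.12 + freight 5108.27 + insurance 422.14 + brokerage 503.58 + duty 7675.04 = 16481.13
Landed cost = invoice 16713.24 + 16481.13 = 33194.37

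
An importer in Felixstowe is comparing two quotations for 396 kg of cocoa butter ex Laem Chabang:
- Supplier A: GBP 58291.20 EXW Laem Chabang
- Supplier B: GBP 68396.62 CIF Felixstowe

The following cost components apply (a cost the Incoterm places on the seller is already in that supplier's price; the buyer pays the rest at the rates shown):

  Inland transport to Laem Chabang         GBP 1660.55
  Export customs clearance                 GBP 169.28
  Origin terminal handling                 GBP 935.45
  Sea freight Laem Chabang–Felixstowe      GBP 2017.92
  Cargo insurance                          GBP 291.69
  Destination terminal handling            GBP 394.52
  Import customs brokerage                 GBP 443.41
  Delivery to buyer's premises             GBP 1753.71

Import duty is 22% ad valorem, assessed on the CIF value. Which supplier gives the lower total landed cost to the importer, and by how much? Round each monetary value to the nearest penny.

Supplier A (EXW):
CIF value = EXW price + inland to port + export clearance + origin terminal + freight + insurance = 58291.20 + 1660.55 + 169.28 + 935.45 + 2017.92 + 291.69 = 63366.09
Import duty = 63366.09 × 22% = 13940.54
Buyer bears (A): 1660.55 + 169.28 + 935.45 + 2017.92 + 291.69 + 394.52 + 443.41 + 1753.71 = 7666.53
Landed cost (A) = invoice 58291.20 + 7666.53 + duty 13940.54 = 79898.27
Supplier B (CIF):
The CIF price already equals the CIF value: 68396.62
Import duty = 68396.62 × 22% = 15047.26
Buyer bears (B): 394.52 + 443.41 + 1753.71 = 2591.64
Landed cost (B) = invoice 68396.62 + 2591.64 + duty 15047.26 = 86035.52
Difference = |79898.27 − 86035.52| = 6137.25

Supplier A is cheaper by GBP 6137.25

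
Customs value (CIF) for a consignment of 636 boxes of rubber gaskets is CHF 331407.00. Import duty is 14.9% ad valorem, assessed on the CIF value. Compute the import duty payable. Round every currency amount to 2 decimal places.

Import duty = 331407.00 × 14.9% = 49379.64

Import duty: CHF 49379.64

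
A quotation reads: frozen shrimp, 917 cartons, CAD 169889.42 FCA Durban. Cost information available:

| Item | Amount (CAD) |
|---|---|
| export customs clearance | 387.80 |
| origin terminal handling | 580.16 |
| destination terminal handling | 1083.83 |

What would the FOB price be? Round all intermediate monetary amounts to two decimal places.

FOB price: CAD 170469.58

Not relevant to the conversion: export clearance — on the seller under both FCA and FOB; already in the FCA price and stays in the FOB price. destination terminal — on the buyer under both terms; not part of either seller's price.
From FCA to FOB, the seller additionally bears: origin terminal.
FOB price = 169889.42 + 580.16 = 170469.58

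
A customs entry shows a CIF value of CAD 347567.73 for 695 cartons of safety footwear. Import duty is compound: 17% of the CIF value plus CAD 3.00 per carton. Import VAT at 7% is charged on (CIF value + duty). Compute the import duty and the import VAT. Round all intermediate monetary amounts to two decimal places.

Import duty: CAD 61171.51; import VAT: CAD 28611.75

Ad valorem component: 347567.73 × 17% = 59086.51
Specific component: 695 × 3.00 = 2085.00
Import duty = 59086.51 + 2085.00 = 61171.51
VAT base = CIF + duty = 347567.73 + 61171.51 = 408739.24
Import VAT = 408739.24 × 7% = 28611.75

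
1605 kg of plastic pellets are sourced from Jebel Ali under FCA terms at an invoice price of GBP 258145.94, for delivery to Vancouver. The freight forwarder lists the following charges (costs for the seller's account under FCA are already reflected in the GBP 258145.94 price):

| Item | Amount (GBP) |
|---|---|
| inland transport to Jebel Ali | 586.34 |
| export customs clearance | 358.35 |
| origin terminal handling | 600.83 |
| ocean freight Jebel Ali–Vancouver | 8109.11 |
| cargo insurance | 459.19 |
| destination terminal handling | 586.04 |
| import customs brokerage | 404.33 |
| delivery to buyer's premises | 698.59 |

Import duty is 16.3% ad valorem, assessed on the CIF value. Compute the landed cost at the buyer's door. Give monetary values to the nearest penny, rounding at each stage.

FCA: the seller delivers export-cleared goods to the carrier; the buyer bears costs from that point.
Already in the invoice (seller's account under FCA): inland to port, export clearance — exclude.
CIF value = FCA price + origin terminal + freight + insurance = 258145.94 + 600.83 + 8109.11 + 459.19 = 267315.07
Import duty = 267315.07 × 16.3% = 43572.36
Buyer bears: origin terminal 600.83 + freight 8109.11 + insurance 459.19 + destination terminal 586.04 + brokerage 404.33 + delivery 698.59 + duty 43572.36 = 54430.45
Landed cost = invoice 258145.94 + 54430.45 = 312576.39

Total landed cost: GBP 312576.39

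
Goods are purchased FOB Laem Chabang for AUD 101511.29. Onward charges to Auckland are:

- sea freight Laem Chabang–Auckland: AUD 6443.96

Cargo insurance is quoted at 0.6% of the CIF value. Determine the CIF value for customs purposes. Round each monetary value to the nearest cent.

CIF value: AUD 108606.89

Let C be the CIF value. C = FOB price + freight + 0.6% × C
C − 0.6% × C = 101511.29 + 6443.96
0.994 × C = 107955.25
C = 107955.25 / 0.994 = 108606.89
Insurance premium = 0.6% × 108606.89 = 651.64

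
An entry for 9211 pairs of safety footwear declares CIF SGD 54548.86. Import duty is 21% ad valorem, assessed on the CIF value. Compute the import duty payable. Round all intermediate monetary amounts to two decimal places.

Import duty = 54548.86 × 21% = 11455.26

Import duty: SGD 11455.26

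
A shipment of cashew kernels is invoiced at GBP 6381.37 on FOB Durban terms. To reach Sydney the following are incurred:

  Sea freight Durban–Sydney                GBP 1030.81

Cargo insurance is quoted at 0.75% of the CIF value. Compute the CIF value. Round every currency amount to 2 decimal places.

Let C be the CIF value. C = FOB price + freight + 0.75% × C
C − 0.75% × C = 6381.37 + 1030.81
0.9925 × C = 7412.18
C = 7412.18 / 0.9925 = 7468.19
Insurance premium = 0.75% × 7468.19 = 56.01

CIF value: GBP 7468.19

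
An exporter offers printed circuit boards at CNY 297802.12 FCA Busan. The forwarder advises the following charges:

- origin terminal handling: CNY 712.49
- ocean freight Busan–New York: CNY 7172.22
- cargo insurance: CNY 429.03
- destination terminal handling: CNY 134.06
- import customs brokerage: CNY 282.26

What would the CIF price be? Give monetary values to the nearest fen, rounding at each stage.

CIF price: CNY 306115.86

Not relevant to the conversion: brokerage, destination terminal — on the buyer under both terms; not part of either seller's price.
From FCA to CIF, the seller additionally bears: origin terminal, freight, insurance.
CIF price = 297802.12 + 712.49 + 7172.22 + 429.03 = 306115.86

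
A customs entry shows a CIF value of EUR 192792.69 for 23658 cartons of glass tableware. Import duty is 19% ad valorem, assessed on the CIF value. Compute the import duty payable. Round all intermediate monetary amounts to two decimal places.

Import duty: EUR 36630.61

Import duty = 192792.69 × 19% = 36630.61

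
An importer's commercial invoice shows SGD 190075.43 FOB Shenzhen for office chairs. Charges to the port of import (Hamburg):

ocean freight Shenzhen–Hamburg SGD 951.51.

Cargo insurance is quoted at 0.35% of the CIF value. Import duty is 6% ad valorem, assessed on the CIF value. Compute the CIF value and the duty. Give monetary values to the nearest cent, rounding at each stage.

Let C be the CIF value. C = FOB price + freight + 0.35% × C
C − 0.35% × C = 190075.43 + 951.51
0.9965 × C = 191026.94
C = 191026.94 / 0.9965 = 191697.88
Insurance premium = 0.35% × 191697.88 = 670.94
Import duty = 191697.88 × 6% = 11501.87

CIF value: SGD 191697.88; import duty: SGD 11501.87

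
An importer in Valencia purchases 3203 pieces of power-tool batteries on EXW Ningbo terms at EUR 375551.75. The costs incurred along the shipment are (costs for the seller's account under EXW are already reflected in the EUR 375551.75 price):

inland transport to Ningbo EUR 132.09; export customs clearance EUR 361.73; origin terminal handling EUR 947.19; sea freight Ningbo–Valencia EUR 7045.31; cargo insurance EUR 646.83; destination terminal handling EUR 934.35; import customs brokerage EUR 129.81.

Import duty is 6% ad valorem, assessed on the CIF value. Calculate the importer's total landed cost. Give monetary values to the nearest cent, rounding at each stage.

EXW: the seller makes goods available at their premises; the buyer bears all onward costs.
CIF value = EXW price + inland to port + export clearance + origin terminal + freight + insurance = 375551.75 + 132.09 + 361.73 + 947.19 + 7045.31 + 646.83 = 384684.90
Import duty = 384684.90 × 6% = 23081.09
Buyer bears: inland to port 132.09 + export clearance 361.73 + origin terminal 947.19 + freight 7045.31 + insurance 646.83 + destination terminal 934.35 + brokerage 129.81 + duty 23081.09 = 33278.40
Landed cost = invoice 375551.75 + 33278.40 = 408830.15

Total landed cost: EUR 408830.15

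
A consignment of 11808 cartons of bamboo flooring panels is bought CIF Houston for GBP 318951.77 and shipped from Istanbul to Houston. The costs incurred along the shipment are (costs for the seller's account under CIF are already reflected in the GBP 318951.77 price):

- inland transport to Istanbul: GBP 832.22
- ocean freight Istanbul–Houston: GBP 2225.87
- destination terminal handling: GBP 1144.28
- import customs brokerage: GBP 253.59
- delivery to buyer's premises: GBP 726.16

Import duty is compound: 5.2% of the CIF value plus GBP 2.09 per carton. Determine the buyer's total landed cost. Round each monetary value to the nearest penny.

CIF: the seller pays costs through ocean freight and marine insurance to the destination port.
Already in the invoice (seller's account under CIF): inland to port, freight — exclude.
The CIF price already equals the CIF value: 318951.77
Ad valorem component: 318951.77 × 5.2% = 16585.49
Specific component: 11808 × 2.09 = 24678.72
Import duty = 16585.49 + 24678.72 = 41264.21
Buyer bears: destination terminal 1144.28 + brokerage 253.59 + delivery 726.16 + duty 41264.21 = 43388.24
Landed cost = invoice 318951.77 + 43388.24 = 362340.01

Total landed cost: GBP 362340.01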